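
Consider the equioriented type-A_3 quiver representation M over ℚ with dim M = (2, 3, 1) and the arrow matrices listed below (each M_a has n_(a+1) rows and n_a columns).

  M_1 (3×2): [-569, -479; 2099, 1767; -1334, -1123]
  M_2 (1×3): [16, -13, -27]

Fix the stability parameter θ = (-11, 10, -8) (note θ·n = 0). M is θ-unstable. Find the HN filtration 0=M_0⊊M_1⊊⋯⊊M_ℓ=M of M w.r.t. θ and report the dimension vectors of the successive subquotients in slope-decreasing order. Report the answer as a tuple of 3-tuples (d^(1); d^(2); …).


Via rank(M_{q-1}∘⋯∘M_p): M ≅ I[1,2], I[1,3], I[2,2].
μ_θ-semistable layers: μ^(1)=10; μ^(2)=1; μ^(3)=-11

((0, 2, 0); (0, 1, 1); (2, 0, 0))


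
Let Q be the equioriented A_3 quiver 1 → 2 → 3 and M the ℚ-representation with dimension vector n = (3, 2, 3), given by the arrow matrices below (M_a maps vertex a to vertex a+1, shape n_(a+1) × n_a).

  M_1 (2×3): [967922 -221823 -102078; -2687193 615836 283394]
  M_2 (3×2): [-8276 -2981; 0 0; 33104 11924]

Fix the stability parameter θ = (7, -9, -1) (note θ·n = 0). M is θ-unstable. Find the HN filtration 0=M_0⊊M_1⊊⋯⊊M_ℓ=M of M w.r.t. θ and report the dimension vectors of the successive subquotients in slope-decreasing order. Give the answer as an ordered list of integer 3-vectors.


Barcode: M ≅ I[1,1], I[1,2], I[1,3], I[3,3]^2. HN layers by μ_θ (2 steps, strictly decreasing):
  μ^(1)=7; μ^(2)=-1

((1, 0, 0); (2, 2, 3))


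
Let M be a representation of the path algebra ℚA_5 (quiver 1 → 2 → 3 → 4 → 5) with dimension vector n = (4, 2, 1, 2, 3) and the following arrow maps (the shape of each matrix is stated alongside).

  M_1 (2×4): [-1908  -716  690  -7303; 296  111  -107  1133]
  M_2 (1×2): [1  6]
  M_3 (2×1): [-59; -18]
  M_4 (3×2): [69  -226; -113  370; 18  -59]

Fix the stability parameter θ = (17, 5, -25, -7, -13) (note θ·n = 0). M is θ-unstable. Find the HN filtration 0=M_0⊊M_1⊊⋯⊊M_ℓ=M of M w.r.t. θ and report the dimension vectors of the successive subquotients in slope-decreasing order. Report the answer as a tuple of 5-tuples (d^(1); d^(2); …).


Barcode: M ≅ I[1,1]^2, I[1,2], I[1,5], I[4,5], I[5,5]. HN layers by μ_θ (5 steps, strictly decreasing):
  μ^(1)=17; μ^(2)=11; μ^(3)=-23/5; μ^(4)=-10; μ^(5)=-13

((2, 0, 0, 0, 0); (1, 1, 0, 0, 0); (1, 1, 1, 1, 1); (0, 0, 0, 1, 1); (0, 0, 0, 0, 1))


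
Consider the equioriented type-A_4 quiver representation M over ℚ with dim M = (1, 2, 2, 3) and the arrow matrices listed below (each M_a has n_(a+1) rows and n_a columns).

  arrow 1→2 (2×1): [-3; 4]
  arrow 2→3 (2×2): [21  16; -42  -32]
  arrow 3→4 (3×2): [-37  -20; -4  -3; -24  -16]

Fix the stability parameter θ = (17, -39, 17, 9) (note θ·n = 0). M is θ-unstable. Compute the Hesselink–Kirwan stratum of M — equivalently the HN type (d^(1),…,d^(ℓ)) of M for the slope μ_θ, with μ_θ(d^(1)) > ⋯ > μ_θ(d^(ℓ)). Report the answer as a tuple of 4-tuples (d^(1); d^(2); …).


Interval decomposition of M: I[1,4], I[2,2], I[3,4], I[4,4].
HN type (ℓ=4): μ^(1)=13; μ^(2)=9; μ^(3)=-11; μ^(4)=-39

((0, 0, 2, 2); (0, 0, 0, 1); (1, 1, 0, 0); (0, 1, 0, 0))


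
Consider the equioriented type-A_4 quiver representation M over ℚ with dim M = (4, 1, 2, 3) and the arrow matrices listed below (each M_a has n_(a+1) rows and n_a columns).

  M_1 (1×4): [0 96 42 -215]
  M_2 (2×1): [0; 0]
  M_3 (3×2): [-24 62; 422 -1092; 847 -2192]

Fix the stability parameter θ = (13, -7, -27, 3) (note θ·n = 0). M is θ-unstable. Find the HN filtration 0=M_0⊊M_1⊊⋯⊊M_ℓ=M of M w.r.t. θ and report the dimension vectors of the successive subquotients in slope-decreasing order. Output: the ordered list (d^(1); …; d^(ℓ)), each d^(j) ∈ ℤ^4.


Interval decomposition of M: I[1,1]^3, I[1,2], I[3,4]^2, I[4,4].
HN type (ℓ=3): μ^(1)=13; μ^(2)=3; μ^(3)=-27

((3, 0, 0, 0); (1, 1, 0, 3); (0, 0, 2, 0))


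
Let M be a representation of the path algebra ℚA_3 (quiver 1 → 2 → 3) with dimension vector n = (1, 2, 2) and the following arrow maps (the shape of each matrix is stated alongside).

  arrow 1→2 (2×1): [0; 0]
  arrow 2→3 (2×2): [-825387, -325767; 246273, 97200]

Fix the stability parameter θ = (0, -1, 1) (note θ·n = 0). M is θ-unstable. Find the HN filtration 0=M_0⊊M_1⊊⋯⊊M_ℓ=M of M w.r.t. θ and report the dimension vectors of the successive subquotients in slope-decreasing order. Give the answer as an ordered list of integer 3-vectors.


Interval decomposition of M: I[1,1], I[2,3]^2.
HN type (ℓ=3): μ^(1)=1; μ^(2)=0; μ^(3)=-1

((0, 0, 2); (1, 0, 0); (0, 2, 0))


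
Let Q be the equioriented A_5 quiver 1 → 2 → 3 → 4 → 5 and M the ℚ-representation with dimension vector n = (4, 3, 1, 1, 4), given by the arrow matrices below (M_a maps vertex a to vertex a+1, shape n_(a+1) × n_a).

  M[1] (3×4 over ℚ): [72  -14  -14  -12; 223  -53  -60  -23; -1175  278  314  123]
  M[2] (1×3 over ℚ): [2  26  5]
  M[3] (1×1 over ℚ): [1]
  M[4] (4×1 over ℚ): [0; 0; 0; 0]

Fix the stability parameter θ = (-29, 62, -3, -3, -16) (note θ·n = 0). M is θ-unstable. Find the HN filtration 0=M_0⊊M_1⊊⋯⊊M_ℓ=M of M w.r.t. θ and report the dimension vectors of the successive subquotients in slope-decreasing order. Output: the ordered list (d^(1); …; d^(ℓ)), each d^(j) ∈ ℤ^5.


Interval decomposition of M: I[1,1], I[1,2]^2, I[1,4], I[5,5]^4.
HN type (ℓ=4): μ^(1)=62; μ^(2)=56/3; μ^(3)=-16; μ^(4)=-29

((0, 2, 0, 0, 0); (0, 1, 1, 1, 0); (0, 0, 0, 0, 4); (4, 0, 0, 0, 0))


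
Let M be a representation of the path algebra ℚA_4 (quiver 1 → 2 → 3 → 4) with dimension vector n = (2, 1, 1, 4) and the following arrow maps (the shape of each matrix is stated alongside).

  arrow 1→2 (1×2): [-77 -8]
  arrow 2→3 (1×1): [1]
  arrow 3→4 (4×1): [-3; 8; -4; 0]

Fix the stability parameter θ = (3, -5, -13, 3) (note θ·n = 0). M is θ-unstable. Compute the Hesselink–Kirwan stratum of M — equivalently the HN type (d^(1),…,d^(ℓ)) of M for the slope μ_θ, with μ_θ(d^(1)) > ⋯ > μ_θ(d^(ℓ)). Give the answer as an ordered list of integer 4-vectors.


Interval decomposition of M: I[1,1], I[1,4], I[4,4]^3.
HN type (ℓ=2): μ^(1)=3; μ^(2)=-5

((1, 0, 0, 4); (1, 1, 1, 0))


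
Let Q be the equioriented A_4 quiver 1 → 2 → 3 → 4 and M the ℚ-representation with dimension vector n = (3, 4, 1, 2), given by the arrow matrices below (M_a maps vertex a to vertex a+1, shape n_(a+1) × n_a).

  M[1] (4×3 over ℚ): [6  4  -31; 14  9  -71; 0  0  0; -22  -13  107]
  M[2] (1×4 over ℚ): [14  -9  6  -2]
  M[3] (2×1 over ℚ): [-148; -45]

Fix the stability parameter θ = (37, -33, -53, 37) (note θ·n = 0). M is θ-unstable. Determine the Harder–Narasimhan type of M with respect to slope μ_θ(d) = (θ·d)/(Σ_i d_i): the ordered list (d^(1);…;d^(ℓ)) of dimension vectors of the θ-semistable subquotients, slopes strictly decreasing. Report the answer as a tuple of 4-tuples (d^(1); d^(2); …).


Via rank(M_{q-1}∘⋯∘M_p): M ≅ I[1,1], I[1,2], I[1,4], I[2,2]^2, I[4,4].
μ_θ-semistable layers: μ^(1)=37; μ^(2)=2; μ^(3)=-49/3; μ^(4)=-33

((1, 0, 0, 2); (1, 1, 0, 0); (1, 1, 1, 0); (0, 2, 0, 0))


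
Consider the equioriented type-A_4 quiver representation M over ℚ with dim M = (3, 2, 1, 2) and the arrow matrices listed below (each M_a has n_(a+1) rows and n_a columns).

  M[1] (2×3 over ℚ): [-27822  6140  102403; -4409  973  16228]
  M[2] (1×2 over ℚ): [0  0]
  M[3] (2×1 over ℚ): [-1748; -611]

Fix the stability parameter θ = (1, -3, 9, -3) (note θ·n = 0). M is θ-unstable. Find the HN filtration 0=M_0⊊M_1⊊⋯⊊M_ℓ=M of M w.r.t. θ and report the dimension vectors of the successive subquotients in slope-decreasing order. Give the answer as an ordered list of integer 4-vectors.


Via rank(M_{q-1}∘⋯∘M_p): M ≅ I[1,1], I[1,2]^2, I[3,4], I[4,4].
μ_θ-semistable layers: μ^(1)=3; μ^(2)=1; μ^(3)=-1; μ^(4)=-3

((0, 0, 1, 1); (1, 0, 0, 0); (2, 2, 0, 0); (0, 0, 0, 1))


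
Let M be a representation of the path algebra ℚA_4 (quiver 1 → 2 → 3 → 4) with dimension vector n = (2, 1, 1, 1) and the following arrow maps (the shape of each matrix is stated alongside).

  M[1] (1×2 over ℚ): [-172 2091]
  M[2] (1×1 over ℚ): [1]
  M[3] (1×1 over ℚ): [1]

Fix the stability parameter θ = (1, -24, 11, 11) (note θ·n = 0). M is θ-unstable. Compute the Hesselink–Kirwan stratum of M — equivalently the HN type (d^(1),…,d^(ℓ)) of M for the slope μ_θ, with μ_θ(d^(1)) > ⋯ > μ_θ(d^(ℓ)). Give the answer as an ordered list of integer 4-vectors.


Interval decomposition of M: I[1,1], I[1,4].
HN type (ℓ=3): μ^(1)=11; μ^(2)=1; μ^(3)=-23/2

((0, 0, 1, 1); (1, 0, 0, 0); (1, 1, 0, 0))


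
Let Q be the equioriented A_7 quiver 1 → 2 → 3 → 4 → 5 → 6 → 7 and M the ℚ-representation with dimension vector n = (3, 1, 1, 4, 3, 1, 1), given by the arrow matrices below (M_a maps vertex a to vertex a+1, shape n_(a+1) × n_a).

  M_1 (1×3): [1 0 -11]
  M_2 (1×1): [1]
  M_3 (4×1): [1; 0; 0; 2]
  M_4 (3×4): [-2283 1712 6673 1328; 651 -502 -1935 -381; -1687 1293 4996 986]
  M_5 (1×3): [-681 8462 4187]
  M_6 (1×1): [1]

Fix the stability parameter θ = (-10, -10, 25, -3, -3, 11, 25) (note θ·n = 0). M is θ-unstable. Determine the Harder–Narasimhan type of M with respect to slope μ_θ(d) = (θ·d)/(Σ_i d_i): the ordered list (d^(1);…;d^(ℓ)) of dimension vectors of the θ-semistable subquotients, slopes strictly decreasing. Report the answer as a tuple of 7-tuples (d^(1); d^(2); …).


Barcode: M ≅ I[1,1]^2, I[1,5], I[4,4], I[4,5], I[4,7]. HN layers by μ_θ (5 steps, strictly decreasing):
  μ^(1)=25; μ^(2)=11; μ^(3)=19/3; μ^(4)=-3; μ^(5)=-10

((0, 0, 0, 0, 0, 0, 1); (0, 0, 0, 0, 0, 1, 0); (0, 0, 1, 1, 1, 0, 0); (0, 0, 0, 3, 2, 0, 0); (3, 1, 0, 0, 0, 0, 0))


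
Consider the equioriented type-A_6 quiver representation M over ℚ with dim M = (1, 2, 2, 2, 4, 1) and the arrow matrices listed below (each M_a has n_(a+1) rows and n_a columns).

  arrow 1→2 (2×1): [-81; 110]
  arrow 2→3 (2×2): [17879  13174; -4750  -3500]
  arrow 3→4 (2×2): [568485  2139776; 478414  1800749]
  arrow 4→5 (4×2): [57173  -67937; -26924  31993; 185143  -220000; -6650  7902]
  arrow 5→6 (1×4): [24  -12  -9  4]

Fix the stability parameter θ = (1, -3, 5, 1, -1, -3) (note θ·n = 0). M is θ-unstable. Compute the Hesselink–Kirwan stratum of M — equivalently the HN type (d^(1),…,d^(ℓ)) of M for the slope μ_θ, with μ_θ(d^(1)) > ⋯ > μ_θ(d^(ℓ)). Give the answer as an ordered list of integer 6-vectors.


Barcode: M ≅ I[1,6], I[2,2], I[3,5], I[5,5]^2. HN layers by μ_θ (4 steps, strictly decreasing):
  μ^(1)=5/3; μ^(2)=1/2; μ^(3)=-1; μ^(4)=-3

((0, 0, 1, 1, 1, 0); (0, 0, 1, 1, 1, 1); (1, 1, 0, 0, 2, 0); (0, 1, 0, 0, 0, 0))


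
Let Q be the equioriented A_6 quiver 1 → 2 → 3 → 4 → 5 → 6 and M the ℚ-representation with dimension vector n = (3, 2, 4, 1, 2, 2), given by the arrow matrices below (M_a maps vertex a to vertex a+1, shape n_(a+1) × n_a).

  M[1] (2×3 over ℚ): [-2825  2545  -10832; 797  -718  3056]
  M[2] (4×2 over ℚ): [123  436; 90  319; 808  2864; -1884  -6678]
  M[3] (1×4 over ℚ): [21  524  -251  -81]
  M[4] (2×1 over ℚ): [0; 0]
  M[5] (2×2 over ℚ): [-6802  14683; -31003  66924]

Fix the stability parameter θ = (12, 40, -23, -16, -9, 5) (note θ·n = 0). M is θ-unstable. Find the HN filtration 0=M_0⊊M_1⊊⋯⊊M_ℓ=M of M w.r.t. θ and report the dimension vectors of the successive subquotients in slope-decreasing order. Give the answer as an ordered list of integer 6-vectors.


Barcode: M ≅ I[1,1], I[1,3], I[1,4], I[3,3]^2, I[5,6]^2. HN layers by μ_θ (6 steps, strictly decreasing):
  μ^(1)=12; μ^(2)=29/3; μ^(3)=5; μ^(4)=13/4; μ^(5)=-9; μ^(6)=-23

((1, 0, 0, 0, 0, 0); (1, 1, 1, 0, 0, 0); (0, 0, 0, 0, 0, 2); (1, 1, 1, 1, 0, 0); (0, 0, 0, 0, 2, 0); (0, 0, 2, 0, 0, 0))


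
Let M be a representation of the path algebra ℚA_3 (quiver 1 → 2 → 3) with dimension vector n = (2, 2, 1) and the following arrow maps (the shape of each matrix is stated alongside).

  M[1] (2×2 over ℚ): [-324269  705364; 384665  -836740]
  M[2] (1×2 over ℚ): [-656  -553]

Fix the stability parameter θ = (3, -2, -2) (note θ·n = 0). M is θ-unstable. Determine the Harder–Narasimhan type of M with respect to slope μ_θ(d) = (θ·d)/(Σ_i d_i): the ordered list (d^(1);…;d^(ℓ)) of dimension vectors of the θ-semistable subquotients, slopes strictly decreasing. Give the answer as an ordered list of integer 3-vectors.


Via rank(M_{q-1}∘⋯∘M_p): M ≅ I[1,1], I[1,3], I[2,2].
μ_θ-semistable layers: μ^(1)=3; μ^(2)=-1/3; μ^(3)=-2

((1, 0, 0); (1, 1, 1); (0, 1, 0))


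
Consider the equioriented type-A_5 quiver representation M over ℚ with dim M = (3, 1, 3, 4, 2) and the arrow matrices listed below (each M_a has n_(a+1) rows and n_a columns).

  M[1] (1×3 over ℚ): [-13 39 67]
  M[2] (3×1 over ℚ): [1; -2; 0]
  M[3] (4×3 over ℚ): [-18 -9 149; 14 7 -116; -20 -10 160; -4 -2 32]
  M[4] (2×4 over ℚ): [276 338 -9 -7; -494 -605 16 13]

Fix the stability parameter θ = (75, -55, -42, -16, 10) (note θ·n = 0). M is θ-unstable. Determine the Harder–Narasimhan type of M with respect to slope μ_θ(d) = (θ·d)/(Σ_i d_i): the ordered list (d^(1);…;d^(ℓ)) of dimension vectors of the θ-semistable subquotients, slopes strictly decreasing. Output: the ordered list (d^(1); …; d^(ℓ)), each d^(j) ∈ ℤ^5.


Barcode: M ≅ I[1,1]^2, I[1,3], I[3,4], I[3,5], I[4,4], I[4,5]. HN layers by μ_θ (5 steps, strictly decreasing):
  μ^(1)=75; μ^(2)=10; μ^(3)=-22/3; μ^(4)=-16; μ^(5)=-42

((2, 0, 0, 0, 0); (0, 0, 0, 0, 2); (1, 1, 1, 0, 0); (0, 0, 0, 4, 0); (0, 0, 2, 0, 0))


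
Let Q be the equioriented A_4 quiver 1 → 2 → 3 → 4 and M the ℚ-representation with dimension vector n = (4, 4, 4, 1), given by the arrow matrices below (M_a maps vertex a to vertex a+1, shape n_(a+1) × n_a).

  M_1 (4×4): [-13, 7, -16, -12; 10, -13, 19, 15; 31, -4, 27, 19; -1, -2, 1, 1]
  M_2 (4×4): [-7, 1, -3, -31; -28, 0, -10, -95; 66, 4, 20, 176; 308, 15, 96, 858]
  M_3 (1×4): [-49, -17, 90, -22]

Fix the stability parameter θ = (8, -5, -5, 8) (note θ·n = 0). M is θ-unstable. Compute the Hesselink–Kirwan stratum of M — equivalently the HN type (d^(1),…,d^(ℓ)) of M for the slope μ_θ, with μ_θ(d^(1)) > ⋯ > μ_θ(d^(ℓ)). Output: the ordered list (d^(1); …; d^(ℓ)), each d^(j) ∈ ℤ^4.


Interval decomposition of M: I[1,1]^2, I[1,3], I[1,4], I[2,3]^2.
HN type (ℓ=3): μ^(1)=8; μ^(2)=-2/3; μ^(3)=-5

((2, 0, 0, 1); (2, 2, 2, 0); (0, 2, 2, 0))


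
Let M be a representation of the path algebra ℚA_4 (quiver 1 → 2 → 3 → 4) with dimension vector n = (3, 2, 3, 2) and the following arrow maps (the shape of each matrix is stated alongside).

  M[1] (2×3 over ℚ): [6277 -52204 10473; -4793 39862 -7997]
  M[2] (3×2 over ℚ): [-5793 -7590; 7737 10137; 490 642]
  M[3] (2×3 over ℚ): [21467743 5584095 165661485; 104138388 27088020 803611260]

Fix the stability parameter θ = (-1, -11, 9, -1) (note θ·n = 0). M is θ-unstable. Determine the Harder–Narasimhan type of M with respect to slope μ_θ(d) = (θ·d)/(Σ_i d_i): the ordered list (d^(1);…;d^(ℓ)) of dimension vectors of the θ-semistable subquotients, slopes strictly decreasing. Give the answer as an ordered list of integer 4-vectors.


Via rank(M_{q-1}∘⋯∘M_p): M ≅ I[1,1], I[1,3], I[1,4], I[3,3], I[4,4].
μ_θ-semistable layers: μ^(1)=9; μ^(2)=4; μ^(3)=-1; μ^(4)=-6

((0, 0, 2, 0); (0, 0, 1, 1); (1, 0, 0, 1); (2, 2, 0, 0))


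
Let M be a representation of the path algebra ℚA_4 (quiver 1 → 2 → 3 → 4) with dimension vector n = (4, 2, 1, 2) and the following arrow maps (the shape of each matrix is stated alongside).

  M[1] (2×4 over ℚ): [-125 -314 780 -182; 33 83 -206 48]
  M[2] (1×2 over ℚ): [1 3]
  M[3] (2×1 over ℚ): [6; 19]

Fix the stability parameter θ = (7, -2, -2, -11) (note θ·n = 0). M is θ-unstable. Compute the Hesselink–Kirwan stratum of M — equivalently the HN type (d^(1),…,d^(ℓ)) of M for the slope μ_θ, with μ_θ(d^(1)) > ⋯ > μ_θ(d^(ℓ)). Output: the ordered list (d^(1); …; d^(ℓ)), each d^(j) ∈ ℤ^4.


Barcode: M ≅ I[1,1]^2, I[1,2], I[1,4], I[4,4]. HN layers by μ_θ (4 steps, strictly decreasing):
  μ^(1)=7; μ^(2)=5/2; μ^(3)=-2; μ^(4)=-11

((2, 0, 0, 0); (1, 1, 0, 0); (1, 1, 1, 1); (0, 0, 0, 1))


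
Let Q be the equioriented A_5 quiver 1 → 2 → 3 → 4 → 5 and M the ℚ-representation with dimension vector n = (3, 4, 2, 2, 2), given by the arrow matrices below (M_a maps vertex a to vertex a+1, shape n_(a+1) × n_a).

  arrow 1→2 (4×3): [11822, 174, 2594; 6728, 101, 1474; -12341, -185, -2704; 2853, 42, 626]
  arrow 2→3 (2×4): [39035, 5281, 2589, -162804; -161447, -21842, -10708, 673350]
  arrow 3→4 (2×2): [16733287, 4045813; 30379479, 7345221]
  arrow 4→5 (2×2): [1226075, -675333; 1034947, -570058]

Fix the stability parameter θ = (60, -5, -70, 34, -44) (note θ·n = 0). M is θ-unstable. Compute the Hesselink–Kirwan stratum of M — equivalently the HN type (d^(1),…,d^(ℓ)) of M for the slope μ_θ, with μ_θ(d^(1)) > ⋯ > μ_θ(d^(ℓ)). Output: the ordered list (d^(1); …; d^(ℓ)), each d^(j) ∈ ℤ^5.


Interval decomposition of M: I[1,2], I[1,3], I[1,5], I[2,2], I[4,5].
HN type (ℓ=2): μ^(1)=55/2; μ^(2)=-5

((1, 1, 0, 0, 0); (2, 3, 2, 2, 2))


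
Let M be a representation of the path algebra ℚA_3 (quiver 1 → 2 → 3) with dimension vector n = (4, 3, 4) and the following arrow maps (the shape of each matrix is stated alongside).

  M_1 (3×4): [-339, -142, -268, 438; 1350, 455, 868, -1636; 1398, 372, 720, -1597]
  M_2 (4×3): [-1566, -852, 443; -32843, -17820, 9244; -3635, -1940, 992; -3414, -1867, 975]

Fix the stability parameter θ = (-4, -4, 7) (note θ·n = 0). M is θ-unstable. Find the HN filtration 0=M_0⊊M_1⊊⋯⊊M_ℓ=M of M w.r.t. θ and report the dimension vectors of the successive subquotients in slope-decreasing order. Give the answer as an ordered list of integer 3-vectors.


Interval decomposition of M: I[1,1], I[1,3]^3, I[3,3].
HN type (ℓ=2): μ^(1)=7; μ^(2)=-4

((0, 0, 4); (4, 3, 0))


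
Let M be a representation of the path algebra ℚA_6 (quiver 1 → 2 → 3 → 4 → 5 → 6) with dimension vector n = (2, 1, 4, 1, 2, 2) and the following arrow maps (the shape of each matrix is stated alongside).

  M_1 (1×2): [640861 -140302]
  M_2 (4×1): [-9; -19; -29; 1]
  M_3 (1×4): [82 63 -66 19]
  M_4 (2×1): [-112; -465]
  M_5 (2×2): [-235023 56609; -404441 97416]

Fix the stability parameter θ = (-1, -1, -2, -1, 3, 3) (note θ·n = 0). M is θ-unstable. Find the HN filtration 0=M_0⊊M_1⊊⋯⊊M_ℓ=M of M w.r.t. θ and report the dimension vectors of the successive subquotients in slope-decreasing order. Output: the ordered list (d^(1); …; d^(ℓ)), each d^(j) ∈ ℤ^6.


Via rank(M_{q-1}∘⋯∘M_p): M ≅ I[1,1], I[1,6], I[3,3]^3, I[5,6].
μ_θ-semistable layers: μ^(1)=3; μ^(2)=-1; μ^(3)=-4/3; μ^(4)=-2

((0, 0, 0, 0, 2, 2); (1, 0, 0, 1, 0, 0); (1, 1, 1, 0, 0, 0); (0, 0, 3, 0, 0, 0))


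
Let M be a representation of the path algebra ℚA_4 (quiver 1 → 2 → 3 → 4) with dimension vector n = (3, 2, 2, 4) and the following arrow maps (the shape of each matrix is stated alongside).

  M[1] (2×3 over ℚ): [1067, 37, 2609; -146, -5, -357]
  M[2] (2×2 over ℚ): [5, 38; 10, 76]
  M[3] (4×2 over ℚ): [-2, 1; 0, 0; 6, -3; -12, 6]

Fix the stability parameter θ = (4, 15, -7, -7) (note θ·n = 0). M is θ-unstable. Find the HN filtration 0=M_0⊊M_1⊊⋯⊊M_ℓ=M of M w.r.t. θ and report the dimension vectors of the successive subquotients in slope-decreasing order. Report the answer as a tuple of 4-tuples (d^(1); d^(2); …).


Interval decomposition of M: I[1,1], I[1,2], I[1,3], I[3,4], I[4,4]^3.
HN type (ℓ=3): μ^(1)=15; μ^(2)=4; μ^(3)=-7

((0, 1, 0, 0); (3, 1, 1, 0); (0, 0, 1, 4))


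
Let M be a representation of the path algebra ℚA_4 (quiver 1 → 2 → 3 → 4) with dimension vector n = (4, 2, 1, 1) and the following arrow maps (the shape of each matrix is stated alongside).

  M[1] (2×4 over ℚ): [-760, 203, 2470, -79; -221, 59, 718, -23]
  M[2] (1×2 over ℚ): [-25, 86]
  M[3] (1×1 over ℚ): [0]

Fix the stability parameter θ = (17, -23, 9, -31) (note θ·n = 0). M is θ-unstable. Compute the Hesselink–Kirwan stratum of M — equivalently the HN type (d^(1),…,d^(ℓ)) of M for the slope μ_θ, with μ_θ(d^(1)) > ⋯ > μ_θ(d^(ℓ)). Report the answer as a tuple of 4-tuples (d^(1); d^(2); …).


Interval decomposition of M: I[1,1]^2, I[1,2], I[1,3], I[4,4].
HN type (ℓ=4): μ^(1)=17; μ^(2)=9; μ^(3)=-3; μ^(4)=-31

((2, 0, 0, 0); (0, 0, 1, 0); (2, 2, 0, 0); (0, 0, 0, 1))


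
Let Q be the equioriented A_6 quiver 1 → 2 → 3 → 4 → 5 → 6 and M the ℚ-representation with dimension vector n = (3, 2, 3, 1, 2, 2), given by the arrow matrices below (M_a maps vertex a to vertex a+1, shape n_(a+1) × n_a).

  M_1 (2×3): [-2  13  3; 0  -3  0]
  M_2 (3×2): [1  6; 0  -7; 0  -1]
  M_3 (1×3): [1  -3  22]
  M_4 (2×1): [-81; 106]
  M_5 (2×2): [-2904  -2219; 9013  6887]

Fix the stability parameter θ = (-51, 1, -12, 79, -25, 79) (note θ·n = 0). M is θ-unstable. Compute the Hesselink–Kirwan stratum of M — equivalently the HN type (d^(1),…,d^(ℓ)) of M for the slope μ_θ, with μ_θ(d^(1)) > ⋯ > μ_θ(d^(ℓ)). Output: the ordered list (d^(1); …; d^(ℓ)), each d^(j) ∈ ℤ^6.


Barcode: M ≅ I[1,1], I[1,3], I[1,6], I[3,3], I[5,6]. HN layers by μ_θ (6 steps, strictly decreasing):
  μ^(1)=79; μ^(2)=27; μ^(3)=-11/2; μ^(4)=-12; μ^(5)=-25; μ^(6)=-51

((0, 0, 0, 0, 0, 2); (0, 0, 0, 1, 1, 0); (0, 2, 2, 0, 0, 0); (0, 0, 1, 0, 0, 0); (0, 0, 0, 0, 1, 0); (3, 0, 0, 0, 0, 0))


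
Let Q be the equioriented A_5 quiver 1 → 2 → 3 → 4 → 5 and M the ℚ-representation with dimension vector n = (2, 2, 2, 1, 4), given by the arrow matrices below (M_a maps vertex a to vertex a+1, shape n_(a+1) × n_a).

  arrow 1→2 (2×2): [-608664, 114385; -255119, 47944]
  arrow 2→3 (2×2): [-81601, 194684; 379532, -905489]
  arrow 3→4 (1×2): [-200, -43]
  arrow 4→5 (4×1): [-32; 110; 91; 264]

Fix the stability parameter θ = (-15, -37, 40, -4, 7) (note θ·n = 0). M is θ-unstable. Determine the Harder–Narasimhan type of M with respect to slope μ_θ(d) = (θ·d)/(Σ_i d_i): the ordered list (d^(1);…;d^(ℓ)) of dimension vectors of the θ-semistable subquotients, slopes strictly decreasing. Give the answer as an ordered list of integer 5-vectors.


Barcode: M ≅ I[1,3], I[1,5], I[5,5]^3. HN layers by μ_θ (4 steps, strictly decreasing):
  μ^(1)=40; μ^(2)=43/3; μ^(3)=7; μ^(4)=-26

((0, 0, 1, 0, 0); (0, 0, 1, 1, 1); (0, 0, 0, 0, 3); (2, 2, 0, 0, 0))


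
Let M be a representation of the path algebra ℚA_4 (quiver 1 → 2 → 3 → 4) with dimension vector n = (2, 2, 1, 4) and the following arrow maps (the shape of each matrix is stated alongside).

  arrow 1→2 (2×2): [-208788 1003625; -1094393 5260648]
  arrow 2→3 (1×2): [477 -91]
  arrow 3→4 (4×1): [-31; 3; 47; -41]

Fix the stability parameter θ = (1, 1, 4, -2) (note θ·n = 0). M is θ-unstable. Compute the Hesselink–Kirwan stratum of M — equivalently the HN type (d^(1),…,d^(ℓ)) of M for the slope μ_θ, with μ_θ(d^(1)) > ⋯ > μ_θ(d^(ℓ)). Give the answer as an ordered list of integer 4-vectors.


Interval decomposition of M: I[1,2], I[1,4], I[4,4]^3.
HN type (ℓ=2): μ^(1)=1; μ^(2)=-2

((2, 2, 1, 1); (0, 0, 0, 3))


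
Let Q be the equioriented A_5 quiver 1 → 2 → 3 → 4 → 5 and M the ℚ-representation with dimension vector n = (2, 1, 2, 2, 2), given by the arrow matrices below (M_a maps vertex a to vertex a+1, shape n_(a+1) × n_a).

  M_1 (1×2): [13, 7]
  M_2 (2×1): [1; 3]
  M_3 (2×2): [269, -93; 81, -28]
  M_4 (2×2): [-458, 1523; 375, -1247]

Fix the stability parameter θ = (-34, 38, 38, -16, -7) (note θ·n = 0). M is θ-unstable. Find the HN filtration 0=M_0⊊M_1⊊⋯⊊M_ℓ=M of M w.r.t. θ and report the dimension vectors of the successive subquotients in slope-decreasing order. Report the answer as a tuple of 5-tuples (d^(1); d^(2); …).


Interval decomposition of M: I[1,1], I[1,5], I[3,5].
HN type (ℓ=3): μ^(1)=53/4; μ^(2)=5; μ^(3)=-34

((0, 1, 1, 1, 1); (0, 0, 1, 1, 1); (2, 0, 0, 0, 0))


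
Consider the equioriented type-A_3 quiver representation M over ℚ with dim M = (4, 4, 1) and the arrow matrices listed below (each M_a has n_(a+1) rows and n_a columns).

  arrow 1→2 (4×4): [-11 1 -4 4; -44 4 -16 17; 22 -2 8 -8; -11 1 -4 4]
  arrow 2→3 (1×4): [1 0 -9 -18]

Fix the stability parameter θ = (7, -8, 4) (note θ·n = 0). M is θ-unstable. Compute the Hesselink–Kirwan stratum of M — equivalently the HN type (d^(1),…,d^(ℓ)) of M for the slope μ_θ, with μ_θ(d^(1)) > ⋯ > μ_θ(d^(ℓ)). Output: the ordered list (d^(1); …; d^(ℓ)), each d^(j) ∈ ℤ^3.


Interval decomposition of M: I[1,1]^2, I[1,2], I[1,3], I[2,2]^2.
HN type (ℓ=4): μ^(1)=7; μ^(2)=4; μ^(3)=-1/2; μ^(4)=-8

((2, 0, 0); (0, 0, 1); (2, 2, 0); (0, 2, 0))


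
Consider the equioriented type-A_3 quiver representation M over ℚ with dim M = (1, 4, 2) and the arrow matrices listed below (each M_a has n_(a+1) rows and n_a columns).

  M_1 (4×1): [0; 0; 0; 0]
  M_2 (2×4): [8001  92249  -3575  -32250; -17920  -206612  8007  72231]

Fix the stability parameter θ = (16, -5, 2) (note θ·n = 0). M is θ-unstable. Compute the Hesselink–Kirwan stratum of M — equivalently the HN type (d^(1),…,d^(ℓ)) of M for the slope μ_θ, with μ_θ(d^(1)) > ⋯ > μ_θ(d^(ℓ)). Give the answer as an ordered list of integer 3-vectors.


Via rank(M_{q-1}∘⋯∘M_p): M ≅ I[1,1], I[2,2]^2, I[2,3]^2.
μ_θ-semistable layers: μ^(1)=16; μ^(2)=2; μ^(3)=-5

((1, 0, 0); (0, 0, 2); (0, 4, 0))


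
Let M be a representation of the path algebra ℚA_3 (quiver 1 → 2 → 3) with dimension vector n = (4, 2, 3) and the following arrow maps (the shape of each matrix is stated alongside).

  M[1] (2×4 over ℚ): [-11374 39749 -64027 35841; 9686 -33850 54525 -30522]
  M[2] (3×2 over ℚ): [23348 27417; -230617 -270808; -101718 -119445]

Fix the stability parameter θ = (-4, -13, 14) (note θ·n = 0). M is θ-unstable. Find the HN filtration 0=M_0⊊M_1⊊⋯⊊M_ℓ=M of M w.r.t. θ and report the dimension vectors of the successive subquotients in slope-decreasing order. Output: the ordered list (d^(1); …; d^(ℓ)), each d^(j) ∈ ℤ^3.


Barcode: M ≅ I[1,1]^2, I[1,3]^2, I[3,3]. HN layers by μ_θ (3 steps, strictly decreasing):
  μ^(1)=14; μ^(2)=-4; μ^(3)=-17/2

((0, 0, 3); (2, 0, 0); (2, 2, 0))


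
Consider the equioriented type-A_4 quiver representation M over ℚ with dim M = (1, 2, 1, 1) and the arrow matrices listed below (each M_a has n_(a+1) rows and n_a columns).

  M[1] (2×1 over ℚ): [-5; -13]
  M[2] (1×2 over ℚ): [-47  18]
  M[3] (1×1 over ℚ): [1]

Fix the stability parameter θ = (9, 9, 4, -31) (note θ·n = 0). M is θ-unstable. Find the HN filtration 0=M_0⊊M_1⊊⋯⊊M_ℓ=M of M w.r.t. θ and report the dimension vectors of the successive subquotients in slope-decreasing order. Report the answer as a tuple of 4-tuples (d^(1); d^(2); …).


Via rank(M_{q-1}∘⋯∘M_p): M ≅ I[1,4], I[2,2].
μ_θ-semistable layers: μ^(1)=9; μ^(2)=-9/4

((0, 1, 0, 0); (1, 1, 1, 1))


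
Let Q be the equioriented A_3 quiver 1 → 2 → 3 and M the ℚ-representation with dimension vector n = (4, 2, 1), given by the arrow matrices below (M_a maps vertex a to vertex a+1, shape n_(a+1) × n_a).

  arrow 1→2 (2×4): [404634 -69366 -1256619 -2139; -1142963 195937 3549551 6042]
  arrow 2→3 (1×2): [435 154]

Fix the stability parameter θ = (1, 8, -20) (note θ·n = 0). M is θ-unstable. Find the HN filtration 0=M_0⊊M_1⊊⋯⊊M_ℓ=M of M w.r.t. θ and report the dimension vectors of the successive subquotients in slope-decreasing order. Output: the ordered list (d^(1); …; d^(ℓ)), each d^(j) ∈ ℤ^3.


Via rank(M_{q-1}∘⋯∘M_p): M ≅ I[1,1]^2, I[1,2], I[1,3].
μ_θ-semistable layers: μ^(1)=8; μ^(2)=1; μ^(3)=-11/3

((0, 1, 0); (3, 0, 0); (1, 1, 1))


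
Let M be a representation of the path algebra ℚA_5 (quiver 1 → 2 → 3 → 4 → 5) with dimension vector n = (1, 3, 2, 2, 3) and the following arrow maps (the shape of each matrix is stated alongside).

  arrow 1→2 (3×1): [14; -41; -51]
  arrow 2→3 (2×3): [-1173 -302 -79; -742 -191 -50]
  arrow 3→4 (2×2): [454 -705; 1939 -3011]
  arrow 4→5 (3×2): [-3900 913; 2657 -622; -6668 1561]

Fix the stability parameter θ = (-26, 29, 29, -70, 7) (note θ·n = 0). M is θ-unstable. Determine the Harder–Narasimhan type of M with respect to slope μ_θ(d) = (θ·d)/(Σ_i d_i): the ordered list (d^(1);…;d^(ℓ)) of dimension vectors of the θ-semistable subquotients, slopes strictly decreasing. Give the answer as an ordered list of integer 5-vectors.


Via rank(M_{q-1}∘⋯∘M_p): M ≅ I[1,5], I[2,2], I[2,5], I[5,5].
μ_θ-semistable layers: μ^(1)=29; μ^(2)=7; μ^(3)=-4; μ^(4)=-26

((0, 1, 0, 0, 0); (0, 0, 0, 0, 3); (0, 2, 2, 2, 0); (1, 0, 0, 0, 0))


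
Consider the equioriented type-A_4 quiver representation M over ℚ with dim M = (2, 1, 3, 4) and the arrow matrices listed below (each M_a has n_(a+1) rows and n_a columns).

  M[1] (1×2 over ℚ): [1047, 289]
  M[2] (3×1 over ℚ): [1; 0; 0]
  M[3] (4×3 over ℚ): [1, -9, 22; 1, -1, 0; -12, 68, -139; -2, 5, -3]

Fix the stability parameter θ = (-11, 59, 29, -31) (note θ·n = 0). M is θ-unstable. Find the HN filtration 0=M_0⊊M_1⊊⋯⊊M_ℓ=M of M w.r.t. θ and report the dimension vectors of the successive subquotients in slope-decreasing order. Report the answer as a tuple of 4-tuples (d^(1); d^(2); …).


Interval decomposition of M: I[1,1], I[1,4], I[3,4]^2, I[4,4].
HN type (ℓ=4): μ^(1)=19; μ^(2)=-1; μ^(3)=-11; μ^(4)=-31

((0, 1, 1, 1); (0, 0, 2, 2); (2, 0, 0, 0); (0, 0, 0, 1))


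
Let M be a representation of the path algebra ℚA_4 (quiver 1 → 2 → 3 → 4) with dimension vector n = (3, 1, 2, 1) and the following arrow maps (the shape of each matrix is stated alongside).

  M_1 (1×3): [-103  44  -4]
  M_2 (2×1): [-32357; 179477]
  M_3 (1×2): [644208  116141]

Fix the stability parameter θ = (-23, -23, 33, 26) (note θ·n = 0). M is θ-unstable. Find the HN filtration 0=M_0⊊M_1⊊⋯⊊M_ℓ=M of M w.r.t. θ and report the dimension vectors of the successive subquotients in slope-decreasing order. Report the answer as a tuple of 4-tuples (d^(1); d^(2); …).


Via rank(M_{q-1}∘⋯∘M_p): M ≅ I[1,1]^2, I[1,4], I[3,3].
μ_θ-semistable layers: μ^(1)=33; μ^(2)=59/2; μ^(3)=-23

((0, 0, 1, 0); (0, 0, 1, 1); (3, 1, 0, 0))


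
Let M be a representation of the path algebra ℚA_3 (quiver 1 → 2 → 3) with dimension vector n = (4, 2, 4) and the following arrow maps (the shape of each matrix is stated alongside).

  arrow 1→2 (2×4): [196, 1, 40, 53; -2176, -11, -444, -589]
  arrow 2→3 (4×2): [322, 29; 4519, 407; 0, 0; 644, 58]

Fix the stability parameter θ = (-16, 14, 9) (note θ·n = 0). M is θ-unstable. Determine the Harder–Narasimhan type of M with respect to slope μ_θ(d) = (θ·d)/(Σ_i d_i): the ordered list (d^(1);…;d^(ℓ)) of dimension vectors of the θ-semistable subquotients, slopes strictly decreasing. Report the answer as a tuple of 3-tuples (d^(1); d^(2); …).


Interval decomposition of M: I[1,1]^2, I[1,3]^2, I[3,3]^2.
HN type (ℓ=3): μ^(1)=23/2; μ^(2)=9; μ^(3)=-16

((0, 2, 2); (0, 0, 2); (4, 0, 0))


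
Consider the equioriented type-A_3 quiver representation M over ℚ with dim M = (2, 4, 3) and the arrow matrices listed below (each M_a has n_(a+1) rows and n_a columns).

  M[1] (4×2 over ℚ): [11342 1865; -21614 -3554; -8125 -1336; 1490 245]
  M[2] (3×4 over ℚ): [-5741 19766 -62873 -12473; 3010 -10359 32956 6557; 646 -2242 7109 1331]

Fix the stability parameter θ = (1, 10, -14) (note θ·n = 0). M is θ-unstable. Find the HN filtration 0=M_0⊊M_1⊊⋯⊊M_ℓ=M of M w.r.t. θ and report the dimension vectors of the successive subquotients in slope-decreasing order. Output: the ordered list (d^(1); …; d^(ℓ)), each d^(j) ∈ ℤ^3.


Barcode: M ≅ I[1,3]^2, I[2,2], I[2,3]. HN layers by μ_θ (3 steps, strictly decreasing):
  μ^(1)=10; μ^(2)=-1; μ^(3)=-2

((0, 1, 0); (2, 2, 2); (0, 1, 1))


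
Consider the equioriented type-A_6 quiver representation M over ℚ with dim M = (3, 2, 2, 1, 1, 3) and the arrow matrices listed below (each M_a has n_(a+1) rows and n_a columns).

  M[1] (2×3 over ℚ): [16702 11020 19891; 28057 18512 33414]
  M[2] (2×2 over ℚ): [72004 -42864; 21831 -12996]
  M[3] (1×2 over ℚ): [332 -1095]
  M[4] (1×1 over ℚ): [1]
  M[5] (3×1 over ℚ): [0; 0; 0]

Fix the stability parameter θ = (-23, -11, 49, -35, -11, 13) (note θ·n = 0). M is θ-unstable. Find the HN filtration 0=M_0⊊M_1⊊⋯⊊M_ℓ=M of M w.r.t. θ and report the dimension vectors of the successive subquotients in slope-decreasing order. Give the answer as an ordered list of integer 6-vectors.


Via rank(M_{q-1}∘⋯∘M_p): M ≅ I[1,1], I[1,2], I[1,5], I[3,3], I[6,6]^3.
μ_θ-semistable layers: μ^(1)=49; μ^(2)=13; μ^(3)=1; μ^(4)=-11; μ^(5)=-23

((0, 0, 1, 0, 0, 0); (0, 0, 0, 0, 0, 3); (0, 0, 1, 1, 1, 0); (0, 2, 0, 0, 0, 0); (3, 0, 0, 0, 0, 0))


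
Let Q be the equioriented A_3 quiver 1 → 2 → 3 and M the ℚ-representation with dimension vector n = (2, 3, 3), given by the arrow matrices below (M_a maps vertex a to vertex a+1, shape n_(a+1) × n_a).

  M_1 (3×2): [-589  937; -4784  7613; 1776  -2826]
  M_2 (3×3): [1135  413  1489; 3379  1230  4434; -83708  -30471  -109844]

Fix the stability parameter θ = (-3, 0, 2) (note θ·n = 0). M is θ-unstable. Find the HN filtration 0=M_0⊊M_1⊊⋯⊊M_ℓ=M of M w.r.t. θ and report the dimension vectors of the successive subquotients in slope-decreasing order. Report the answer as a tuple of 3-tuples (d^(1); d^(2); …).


Interval decomposition of M: I[1,3]^2, I[2,3].
HN type (ℓ=3): μ^(1)=2; μ^(2)=0; μ^(3)=-3

((0, 0, 3); (0, 3, 0); (2, 0, 0))


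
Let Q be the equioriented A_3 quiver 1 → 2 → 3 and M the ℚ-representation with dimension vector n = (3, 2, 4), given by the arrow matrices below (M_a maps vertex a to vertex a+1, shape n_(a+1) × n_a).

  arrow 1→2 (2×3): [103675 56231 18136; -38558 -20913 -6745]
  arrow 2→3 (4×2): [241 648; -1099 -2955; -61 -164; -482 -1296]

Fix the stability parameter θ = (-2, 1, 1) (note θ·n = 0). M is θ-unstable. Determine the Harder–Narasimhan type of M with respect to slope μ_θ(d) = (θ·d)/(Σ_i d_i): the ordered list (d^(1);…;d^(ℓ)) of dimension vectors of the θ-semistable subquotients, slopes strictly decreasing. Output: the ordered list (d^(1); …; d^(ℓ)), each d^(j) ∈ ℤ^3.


Barcode: M ≅ I[1,1], I[1,3]^2, I[3,3]^2. HN layers by μ_θ (2 steps, strictly decreasing):
  μ^(1)=1; μ^(2)=-2

((0, 2, 4); (3, 0, 0))


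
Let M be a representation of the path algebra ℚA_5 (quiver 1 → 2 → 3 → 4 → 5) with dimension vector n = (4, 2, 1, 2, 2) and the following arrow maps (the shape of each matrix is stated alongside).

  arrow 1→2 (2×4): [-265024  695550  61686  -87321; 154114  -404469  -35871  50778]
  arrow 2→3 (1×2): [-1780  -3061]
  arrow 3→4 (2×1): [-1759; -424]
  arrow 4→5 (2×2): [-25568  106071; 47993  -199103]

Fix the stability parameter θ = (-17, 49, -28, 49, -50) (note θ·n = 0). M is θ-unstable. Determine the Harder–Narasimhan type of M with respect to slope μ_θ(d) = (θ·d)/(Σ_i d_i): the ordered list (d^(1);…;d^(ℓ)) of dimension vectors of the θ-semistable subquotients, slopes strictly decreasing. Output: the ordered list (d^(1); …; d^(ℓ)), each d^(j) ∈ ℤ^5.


Via rank(M_{q-1}∘⋯∘M_p): M ≅ I[1,1]^2, I[1,2], I[1,5], I[4,5].
μ_θ-semistable layers: μ^(1)=49; μ^(2)=5; μ^(3)=-1/2; μ^(4)=-17

((0, 1, 0, 0, 0); (0, 1, 1, 1, 1); (0, 0, 0, 1, 1); (4, 0, 0, 0, 0))


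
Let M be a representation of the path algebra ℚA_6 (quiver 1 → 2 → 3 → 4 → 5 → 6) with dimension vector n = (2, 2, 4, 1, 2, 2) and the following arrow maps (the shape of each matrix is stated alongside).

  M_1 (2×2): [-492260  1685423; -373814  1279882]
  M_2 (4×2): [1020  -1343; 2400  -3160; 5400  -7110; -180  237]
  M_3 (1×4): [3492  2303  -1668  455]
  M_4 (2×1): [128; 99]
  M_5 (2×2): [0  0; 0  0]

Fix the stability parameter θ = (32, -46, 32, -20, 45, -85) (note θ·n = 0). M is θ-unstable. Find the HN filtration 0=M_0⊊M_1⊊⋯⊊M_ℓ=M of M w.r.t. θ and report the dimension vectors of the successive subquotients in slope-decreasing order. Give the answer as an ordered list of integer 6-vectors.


Via rank(M_{q-1}∘⋯∘M_p): M ≅ I[1,2], I[1,5], I[3,3]^3, I[5,5], I[6,6]^2.
μ_θ-semistable layers: μ^(1)=45; μ^(2)=32; μ^(3)=6; μ^(4)=-7; μ^(5)=-85

((0, 0, 0, 0, 2, 0); (0, 0, 3, 0, 0, 0); (0, 0, 1, 1, 0, 0); (2, 2, 0, 0, 0, 0); (0, 0, 0, 0, 0, 2))


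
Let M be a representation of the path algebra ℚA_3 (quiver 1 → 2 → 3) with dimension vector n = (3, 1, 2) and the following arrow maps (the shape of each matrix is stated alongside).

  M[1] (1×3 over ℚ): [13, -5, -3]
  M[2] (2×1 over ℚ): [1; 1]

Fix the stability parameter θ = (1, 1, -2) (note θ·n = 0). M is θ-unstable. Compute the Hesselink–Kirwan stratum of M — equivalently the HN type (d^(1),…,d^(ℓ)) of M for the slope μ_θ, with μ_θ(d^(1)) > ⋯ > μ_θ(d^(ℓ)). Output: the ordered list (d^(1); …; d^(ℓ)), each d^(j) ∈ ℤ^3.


Via rank(M_{q-1}∘⋯∘M_p): M ≅ I[1,1]^2, I[1,3], I[3,3].
μ_θ-semistable layers: μ^(1)=1; μ^(2)=0; μ^(3)=-2

((2, 0, 0); (1, 1, 1); (0, 0, 1))


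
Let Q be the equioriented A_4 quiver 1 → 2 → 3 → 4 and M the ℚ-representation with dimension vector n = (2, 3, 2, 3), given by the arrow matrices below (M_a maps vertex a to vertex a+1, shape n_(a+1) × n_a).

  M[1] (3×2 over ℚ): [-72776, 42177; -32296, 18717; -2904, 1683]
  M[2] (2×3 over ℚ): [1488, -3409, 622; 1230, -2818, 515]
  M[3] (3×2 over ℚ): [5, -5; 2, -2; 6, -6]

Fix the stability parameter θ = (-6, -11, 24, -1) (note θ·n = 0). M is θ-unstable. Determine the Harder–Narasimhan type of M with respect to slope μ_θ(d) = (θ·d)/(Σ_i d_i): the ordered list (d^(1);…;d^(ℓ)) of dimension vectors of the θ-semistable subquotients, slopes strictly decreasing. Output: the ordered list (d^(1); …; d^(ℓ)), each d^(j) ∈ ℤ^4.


Via rank(M_{q-1}∘⋯∘M_p): M ≅ I[1,1], I[1,3], I[2,2], I[2,4], I[4,4]^2.
μ_θ-semistable layers: μ^(1)=24; μ^(2)=23/2; μ^(3)=-1; μ^(4)=-6; μ^(5)=-17/2; μ^(6)=-11

((0, 0, 1, 0); (0, 0, 1, 1); (0, 0, 0, 2); (1, 0, 0, 0); (1, 1, 0, 0); (0, 2, 0, 0))


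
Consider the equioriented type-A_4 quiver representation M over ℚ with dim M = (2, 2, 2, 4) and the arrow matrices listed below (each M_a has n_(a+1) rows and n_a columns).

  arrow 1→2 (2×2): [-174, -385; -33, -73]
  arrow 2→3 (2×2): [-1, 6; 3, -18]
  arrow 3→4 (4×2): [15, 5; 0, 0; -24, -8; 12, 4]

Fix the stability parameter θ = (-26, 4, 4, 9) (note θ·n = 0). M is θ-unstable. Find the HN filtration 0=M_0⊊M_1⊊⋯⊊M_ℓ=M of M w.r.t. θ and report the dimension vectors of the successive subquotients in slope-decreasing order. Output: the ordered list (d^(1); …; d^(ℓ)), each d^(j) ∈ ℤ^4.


Interval decomposition of M: I[1,2], I[1,3], I[3,4], I[4,4]^3.
HN type (ℓ=3): μ^(1)=9; μ^(2)=4; μ^(3)=-26

((0, 0, 0, 4); (0, 2, 2, 0); (2, 0, 0, 0))


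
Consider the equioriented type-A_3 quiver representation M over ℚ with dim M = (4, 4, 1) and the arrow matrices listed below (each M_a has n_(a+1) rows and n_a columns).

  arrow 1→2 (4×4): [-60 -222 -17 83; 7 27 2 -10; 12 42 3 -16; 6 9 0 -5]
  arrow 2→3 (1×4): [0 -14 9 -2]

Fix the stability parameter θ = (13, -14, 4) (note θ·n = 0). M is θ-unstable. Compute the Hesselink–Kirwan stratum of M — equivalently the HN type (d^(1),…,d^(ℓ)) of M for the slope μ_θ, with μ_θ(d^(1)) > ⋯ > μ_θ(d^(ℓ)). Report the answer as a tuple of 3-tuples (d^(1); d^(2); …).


Via rank(M_{q-1}∘⋯∘M_p): M ≅ I[1,2]^3, I[1,3].
μ_θ-semistable layers: μ^(1)=4; μ^(2)=-1/2

((0, 0, 1); (4, 4, 0))
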